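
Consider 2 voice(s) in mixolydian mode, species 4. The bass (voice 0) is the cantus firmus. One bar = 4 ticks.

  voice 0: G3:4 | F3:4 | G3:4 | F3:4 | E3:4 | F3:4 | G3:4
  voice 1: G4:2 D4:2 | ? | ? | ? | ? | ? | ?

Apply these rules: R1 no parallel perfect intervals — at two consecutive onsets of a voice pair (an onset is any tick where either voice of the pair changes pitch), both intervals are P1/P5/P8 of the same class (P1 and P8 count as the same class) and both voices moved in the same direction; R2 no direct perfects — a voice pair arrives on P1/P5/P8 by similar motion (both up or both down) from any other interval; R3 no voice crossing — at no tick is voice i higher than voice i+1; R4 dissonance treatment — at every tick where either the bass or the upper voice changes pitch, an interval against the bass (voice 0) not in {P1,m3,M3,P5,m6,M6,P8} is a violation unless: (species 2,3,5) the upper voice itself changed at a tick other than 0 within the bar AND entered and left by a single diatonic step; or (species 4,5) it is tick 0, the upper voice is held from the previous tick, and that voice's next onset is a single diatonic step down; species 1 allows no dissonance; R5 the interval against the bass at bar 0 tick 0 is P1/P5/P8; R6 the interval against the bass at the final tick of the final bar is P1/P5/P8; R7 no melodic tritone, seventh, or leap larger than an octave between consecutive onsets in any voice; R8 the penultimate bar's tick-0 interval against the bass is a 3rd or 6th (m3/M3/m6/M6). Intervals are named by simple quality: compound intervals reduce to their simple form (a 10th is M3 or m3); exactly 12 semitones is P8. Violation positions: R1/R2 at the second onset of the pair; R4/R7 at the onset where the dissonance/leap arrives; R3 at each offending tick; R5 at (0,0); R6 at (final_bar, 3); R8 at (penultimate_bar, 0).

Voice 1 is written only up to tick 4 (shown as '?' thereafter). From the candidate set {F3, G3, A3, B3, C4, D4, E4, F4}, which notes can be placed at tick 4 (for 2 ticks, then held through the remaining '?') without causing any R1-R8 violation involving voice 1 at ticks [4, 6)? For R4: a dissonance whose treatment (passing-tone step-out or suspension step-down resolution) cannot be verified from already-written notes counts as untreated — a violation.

{A3, D4, F4}

F3: violates R2
G3: violates R4
A3: legal
B3: violates R4
C4: violates R1
D4: legal
E4: violates R4
F4: legal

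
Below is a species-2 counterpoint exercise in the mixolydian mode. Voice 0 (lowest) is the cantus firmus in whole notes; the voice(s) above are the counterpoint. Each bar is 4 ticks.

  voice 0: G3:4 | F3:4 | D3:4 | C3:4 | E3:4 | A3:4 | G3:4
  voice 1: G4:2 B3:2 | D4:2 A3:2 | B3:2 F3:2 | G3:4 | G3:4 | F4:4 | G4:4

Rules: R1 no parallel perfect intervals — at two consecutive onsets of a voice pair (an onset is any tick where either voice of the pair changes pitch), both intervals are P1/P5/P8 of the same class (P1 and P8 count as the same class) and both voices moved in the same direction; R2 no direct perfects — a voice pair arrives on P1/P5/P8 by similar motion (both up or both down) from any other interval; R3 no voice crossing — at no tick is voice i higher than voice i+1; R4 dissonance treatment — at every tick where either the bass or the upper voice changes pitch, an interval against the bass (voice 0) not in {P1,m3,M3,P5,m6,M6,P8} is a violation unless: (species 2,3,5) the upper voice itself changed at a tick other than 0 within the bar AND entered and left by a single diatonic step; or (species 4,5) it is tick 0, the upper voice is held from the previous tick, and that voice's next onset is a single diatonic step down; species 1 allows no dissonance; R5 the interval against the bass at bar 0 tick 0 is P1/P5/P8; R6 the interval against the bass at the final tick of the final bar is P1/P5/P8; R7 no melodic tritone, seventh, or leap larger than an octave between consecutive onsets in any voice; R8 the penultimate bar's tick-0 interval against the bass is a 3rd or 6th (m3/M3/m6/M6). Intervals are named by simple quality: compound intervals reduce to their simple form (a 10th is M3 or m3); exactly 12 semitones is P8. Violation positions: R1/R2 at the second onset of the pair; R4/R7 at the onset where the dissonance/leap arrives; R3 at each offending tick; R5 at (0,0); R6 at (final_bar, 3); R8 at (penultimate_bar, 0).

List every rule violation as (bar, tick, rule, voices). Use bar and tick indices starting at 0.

(2, 2, R7, (1,))
(5, 0, R7, (1,))

bar 0: v0=G3 v1=G4 downbeat P8
bar 1: v0=F3 v1=D4 downbeat M6
bar 2: v0=D3 v1=B3 downbeat M6
bar 3: v0=C3 v1=G3 downbeat P5
bar 4: v0=E3 v1=G3 downbeat m3
bar 5: v0=A3 v1=F4 downbeat m6
bar 6: v0=G3 v1=G4 downbeat P8
  -> R7 @ bar 2 tick 2 v(1,): B3->F3 leap 6st
  -> R7 @ bar 5 tick 0 v(1,): G3->F4 leap 10st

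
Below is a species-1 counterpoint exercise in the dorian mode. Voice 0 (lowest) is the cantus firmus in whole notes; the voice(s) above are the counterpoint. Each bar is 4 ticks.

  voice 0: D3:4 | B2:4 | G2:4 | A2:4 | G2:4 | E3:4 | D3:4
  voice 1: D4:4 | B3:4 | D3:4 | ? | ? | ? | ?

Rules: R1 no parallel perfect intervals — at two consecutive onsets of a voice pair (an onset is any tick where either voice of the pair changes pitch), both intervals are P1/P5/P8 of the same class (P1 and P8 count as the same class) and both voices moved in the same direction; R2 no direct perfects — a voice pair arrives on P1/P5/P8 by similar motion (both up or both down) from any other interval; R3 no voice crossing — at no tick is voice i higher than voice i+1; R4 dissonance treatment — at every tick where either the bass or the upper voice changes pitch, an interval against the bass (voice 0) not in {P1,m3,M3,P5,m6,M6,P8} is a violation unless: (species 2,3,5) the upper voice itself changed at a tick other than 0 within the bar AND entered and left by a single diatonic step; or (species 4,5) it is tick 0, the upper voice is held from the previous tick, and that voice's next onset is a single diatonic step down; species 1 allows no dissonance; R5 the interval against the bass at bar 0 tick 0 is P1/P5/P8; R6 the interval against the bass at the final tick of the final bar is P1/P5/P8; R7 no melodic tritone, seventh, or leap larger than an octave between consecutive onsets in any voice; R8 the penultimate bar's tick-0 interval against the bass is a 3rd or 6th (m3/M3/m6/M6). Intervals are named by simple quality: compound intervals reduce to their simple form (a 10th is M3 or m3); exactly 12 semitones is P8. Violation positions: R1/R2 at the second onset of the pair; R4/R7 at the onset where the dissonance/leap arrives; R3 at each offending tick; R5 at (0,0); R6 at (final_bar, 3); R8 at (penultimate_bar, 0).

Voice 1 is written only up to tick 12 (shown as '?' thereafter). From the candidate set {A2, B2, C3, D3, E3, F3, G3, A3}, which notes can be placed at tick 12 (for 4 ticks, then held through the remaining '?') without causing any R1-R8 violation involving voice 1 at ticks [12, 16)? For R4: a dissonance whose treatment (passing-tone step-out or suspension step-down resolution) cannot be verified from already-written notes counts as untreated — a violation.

{A2, C3, F3}

A2: legal
B2: violates R4
C3: legal
D3: violates R4
E3: violates R1
F3: legal
G3: violates R4
A3: violates R2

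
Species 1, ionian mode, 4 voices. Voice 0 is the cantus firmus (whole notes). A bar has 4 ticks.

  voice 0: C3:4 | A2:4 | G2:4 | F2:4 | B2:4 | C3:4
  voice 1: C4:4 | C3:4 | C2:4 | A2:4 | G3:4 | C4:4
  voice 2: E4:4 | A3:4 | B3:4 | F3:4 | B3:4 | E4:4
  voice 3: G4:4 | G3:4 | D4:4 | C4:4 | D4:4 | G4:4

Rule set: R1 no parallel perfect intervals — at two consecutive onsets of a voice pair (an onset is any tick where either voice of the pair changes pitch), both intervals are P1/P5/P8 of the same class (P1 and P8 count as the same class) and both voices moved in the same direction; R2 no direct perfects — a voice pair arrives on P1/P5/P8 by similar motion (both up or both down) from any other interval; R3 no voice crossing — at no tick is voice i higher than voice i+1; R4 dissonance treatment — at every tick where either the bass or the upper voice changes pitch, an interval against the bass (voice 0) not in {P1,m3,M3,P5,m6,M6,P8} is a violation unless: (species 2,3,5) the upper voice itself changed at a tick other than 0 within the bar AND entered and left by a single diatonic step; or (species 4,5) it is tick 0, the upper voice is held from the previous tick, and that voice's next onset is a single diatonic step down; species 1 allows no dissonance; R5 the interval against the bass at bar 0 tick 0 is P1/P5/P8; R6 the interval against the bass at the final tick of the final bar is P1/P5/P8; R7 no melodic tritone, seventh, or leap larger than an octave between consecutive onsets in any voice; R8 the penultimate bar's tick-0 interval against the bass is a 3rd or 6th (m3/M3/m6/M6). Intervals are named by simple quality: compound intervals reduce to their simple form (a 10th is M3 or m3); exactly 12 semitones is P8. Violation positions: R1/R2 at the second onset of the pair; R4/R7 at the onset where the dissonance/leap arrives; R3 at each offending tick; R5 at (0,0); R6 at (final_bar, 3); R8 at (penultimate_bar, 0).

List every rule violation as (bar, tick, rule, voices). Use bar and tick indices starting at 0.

(0, 0, R5, (0, 2))
(1, 0, R1, (1, 3))
(1, 0, R2, (0, 2))
(1, 0, R3, (2, 3))
(1, 0, R4, (0, 3))
(1, 1, R3, (2, 3))
(1, 2, R3, (2, 3))
(1, 3, R3, (2, 3))
(2, 0, R2, (0, 1))
(2, 0, R3, (0, 1))
(2, 1, R3, (0, 1))
(2, 2, R3, (0, 1))
(2, 3, R3, (0, 1))
(3, 0, R1, (0, 3))
(3, 0, R2, (0, 2))
(3, 0, R2, (2, 3))
(3, 0, R7, (2,))
(4, 0, R1, (0, 2))
(4, 0, R2, (1, 3))
(4, 0, R7, (0,))
(4, 0, R7, (1,))
(4, 0, R7, (2,))
(4, 0, R8, (0, 2))
(5, 0, R1, (1, 3))
(5, 0, R2, (0, 1))
(5, 0, R2, (0, 3))
(5, 3, R6, (0, 2))

bar 0: v0=C3 v1=C4 v2=E4 v3=G4 downbeat P5
bar 1: v0=A2 v1=C3 v2=A3 v3=G3 downbeat m7
bar 2: v0=G2 v1=C2 v2=B3 v3=D4 downbeat P5
bar 3: v0=F2 v1=A2 v2=F3 v3=C4 downbeat P5
bar 4: v0=B2 v1=G3 v2=B3 v3=D4 downbeat m3
bar 5: v0=C3 v1=C4 v2=E4 v3=G4 downbeat P5
  -> R5 @ bar 0 tick 0 v(0, 2): opens on M3
  -> R1 @ bar 1 tick 0 v(1, 3): C4/G4 P5 -> C3/G3 P5 similar
  -> R2 @ bar 1 tick 0 v(0, 2): C3/E4 M3 -> A2/A3 P8 similar
  -> R3 @ bar 1 tick 0 v(2, 3): A3 above G3
  -> R4 @ bar 1 tick 0 v(0, 3): A2/G3 m7 untreated
  -> R3 @ bar 1 tick 1 v(2, 3): A3 above G3
  -> R3 @ bar 1 tick 2 v(2, 3): A3 above G3
  -> R3 @ bar 1 tick 3 v(2, 3): A3 above G3
  -> R2 @ bar 2 tick 0 v(0, 1): A2/C3 m3 -> G2/C2 P5 similar
  -> R3 @ bar 2 tick 0 v(0, 1): G2 above C2
  -> R3 @ bar 2 tick 1 v(0, 1): G2 above C2
  -> R3 @ bar 2 tick 2 v(0, 1): G2 above C2
  -> R3 @ bar 2 tick 3 v(0, 1): G2 above C2
  -> R1 @ bar 3 tick 0 v(0, 3): G2/D4 P5 -> F2/C4 P5 similar
  -> R2 @ bar 3 tick 0 v(0, 2): G2/B3 M3 -> F2/F3 P8 similar
  -> R2 @ bar 3 tick 0 v(2, 3): B3/D4 m3 -> F3/C4 P5 similar
  -> R7 @ bar 3 tick 0 v(2,): B3->F3 leap 6st
  -> R1 @ bar 4 tick 0 v(0, 2): F2/F3 P8 -> B2/B3 P8 similar
  -> R2 @ bar 4 tick 0 v(1, 3): A2/C4 m3 -> G3/D4 P5 similar
  -> R7 @ bar 4 tick 0 v(0,): F2->B2 leap 6st
  -> R7 @ bar 4 tick 0 v(1,): A2->G3 leap 10st
  -> R7 @ bar 4 tick 0 v(2,): F3->B3 leap 6st
  -> R8 @ bar 4 tick 0 v(0, 2): penult P8 not 3rd/6th
  -> R1 @ bar 5 tick 0 v(1, 3): G3/D4 P5 -> C4/G4 P5 similar
  -> R2 @ bar 5 tick 0 v(0, 1): B2/G3 m6 -> C3/C4 P8 similar
  -> R2 @ bar 5 tick 0 v(0, 3): B2/D4 m3 -> C3/G4 P5 similar
  -> R6 @ bar 5 tick 3 v(0, 2): closes on M3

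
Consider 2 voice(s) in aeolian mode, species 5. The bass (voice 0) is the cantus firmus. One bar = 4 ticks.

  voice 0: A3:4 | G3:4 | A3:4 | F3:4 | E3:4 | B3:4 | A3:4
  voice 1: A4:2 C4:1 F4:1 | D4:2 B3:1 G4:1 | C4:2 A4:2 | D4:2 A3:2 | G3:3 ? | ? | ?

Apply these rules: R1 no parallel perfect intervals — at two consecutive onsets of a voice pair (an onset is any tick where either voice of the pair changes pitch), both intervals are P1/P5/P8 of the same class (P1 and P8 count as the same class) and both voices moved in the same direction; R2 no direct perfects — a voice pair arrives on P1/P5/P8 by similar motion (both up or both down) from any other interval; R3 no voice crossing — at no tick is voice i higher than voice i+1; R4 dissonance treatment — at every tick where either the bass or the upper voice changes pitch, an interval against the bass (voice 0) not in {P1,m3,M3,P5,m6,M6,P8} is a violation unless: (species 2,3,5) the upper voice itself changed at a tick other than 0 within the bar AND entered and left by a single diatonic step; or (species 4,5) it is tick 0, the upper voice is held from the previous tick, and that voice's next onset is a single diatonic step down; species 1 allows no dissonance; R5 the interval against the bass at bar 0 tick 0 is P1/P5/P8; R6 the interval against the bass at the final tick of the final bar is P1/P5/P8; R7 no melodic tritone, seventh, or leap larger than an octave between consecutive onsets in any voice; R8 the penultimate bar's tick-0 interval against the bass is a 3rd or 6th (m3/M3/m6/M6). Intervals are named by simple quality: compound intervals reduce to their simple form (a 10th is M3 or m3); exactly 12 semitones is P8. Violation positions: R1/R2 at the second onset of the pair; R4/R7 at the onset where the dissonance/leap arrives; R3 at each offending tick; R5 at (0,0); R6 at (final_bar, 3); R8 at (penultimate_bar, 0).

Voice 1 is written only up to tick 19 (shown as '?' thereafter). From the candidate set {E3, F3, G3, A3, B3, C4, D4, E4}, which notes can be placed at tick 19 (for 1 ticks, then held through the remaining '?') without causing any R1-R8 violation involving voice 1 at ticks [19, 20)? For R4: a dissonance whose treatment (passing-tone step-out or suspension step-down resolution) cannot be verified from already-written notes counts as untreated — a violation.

{B3, C4, E3, E4, G3}

E3: legal
F3: violates R4
G3: legal
A3: violates R4
B3: legal
C4: legal
D4: violates R4
E4: legal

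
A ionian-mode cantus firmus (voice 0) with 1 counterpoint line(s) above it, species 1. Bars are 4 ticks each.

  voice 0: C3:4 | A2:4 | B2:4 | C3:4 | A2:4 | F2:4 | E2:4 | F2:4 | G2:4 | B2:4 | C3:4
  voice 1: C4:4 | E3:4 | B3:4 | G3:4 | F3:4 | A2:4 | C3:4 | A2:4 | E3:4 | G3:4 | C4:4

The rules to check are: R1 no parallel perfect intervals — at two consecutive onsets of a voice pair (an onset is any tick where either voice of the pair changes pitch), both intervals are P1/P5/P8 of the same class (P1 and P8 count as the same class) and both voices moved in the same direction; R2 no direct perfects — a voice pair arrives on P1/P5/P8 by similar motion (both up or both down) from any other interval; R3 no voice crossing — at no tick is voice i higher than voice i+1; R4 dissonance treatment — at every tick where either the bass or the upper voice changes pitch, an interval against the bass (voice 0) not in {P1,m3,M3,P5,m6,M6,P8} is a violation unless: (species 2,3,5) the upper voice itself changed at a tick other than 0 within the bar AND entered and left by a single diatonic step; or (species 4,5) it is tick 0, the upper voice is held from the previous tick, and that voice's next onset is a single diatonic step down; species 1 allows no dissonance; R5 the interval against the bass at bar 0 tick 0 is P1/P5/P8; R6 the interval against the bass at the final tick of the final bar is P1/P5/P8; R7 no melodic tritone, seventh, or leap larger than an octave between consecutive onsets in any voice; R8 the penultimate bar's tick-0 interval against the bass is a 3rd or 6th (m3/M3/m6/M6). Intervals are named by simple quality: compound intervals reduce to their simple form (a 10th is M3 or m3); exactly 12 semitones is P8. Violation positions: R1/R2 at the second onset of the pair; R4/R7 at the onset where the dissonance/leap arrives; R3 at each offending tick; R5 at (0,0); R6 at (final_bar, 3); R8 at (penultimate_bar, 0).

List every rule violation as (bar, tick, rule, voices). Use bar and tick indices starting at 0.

bar 0: v0=C3 v1=C4 downbeat P8
bar 1: v0=A2 v1=E3 downbeat P5
bar 2: v0=B2 v1=B3 downbeat P8
bar 3: v0=C3 v1=G3 downbeat P5
bar 4: v0=A2 v1=F3 downbeat m6
bar 5: v0=F2 v1=A2 downbeat M3
bar 6: v0=E2 v1=C3 downbeat m6
bar 7: v0=F2 v1=A2 downbeat M3
bar 8: v0=G2 v1=E3 downbeat M6
bar 9: v0=B2 v1=G3 downbeat m6
bar 10: v0=C3 v1=C4 downbeat P8
  -> R2 @ bar 1 tick 0 v(0, 1): C3/C4 P8 -> A2/E3 P5 similar
  -> R2 @ bar 2 tick 0 v(0, 1): A2/E3 P5 -> B2/B3 P8 similar
  -> R2 @ bar 10 tick 0 v(0, 1): B2/G3 m6 -> C3/C4 P8 similar

(1, 0, R2, (0, 1))
(2, 0, R2, (0, 1))
(10, 0, R2, (0, 1))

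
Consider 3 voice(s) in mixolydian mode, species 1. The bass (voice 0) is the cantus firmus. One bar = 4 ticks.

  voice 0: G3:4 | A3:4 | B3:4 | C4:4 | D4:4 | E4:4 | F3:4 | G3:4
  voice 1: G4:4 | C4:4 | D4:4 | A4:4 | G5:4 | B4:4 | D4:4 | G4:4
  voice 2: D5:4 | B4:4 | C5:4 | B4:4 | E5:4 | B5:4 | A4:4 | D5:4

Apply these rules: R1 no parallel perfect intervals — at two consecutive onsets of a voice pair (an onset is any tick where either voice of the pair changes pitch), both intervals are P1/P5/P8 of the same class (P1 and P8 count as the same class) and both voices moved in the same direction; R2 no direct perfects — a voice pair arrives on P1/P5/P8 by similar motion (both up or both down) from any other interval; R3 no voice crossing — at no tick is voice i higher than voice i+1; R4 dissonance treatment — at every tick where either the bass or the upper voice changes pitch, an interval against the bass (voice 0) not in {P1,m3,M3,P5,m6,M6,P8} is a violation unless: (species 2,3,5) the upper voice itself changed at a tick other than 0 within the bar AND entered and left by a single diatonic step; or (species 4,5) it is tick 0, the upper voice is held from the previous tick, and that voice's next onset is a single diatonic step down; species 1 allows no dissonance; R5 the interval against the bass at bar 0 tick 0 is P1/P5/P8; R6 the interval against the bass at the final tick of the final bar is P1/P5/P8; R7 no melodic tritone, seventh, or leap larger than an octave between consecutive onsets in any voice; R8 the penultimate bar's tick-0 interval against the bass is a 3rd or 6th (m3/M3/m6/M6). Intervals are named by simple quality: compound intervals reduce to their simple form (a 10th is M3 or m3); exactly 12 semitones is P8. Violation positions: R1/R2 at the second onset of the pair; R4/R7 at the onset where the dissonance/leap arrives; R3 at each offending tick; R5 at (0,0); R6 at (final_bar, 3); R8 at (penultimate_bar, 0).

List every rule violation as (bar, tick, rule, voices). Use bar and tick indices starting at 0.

bar 0: v0=G3 v1=G4 v2=D5 downbeat P5
bar 1: v0=A3 v1=C4 v2=B4 downbeat M2
bar 2: v0=B3 v1=D4 v2=C5 downbeat m2
bar 3: v0=C4 v1=A4 v2=B4 downbeat M7
bar 4: v0=D4 v1=G5 v2=E5 downbeat M2
bar 5: v0=E4 v1=B4 v2=B5 downbeat P5
bar 6: v0=F3 v1=D4 v2=A4 downbeat M3
bar 7: v0=G3 v1=G4 v2=D5 downbeat P5
  -> R4 @ bar 1 tick 0 v(0, 2): A3/B4 M2 untreated
  -> R4 @ bar 2 tick 0 v(0, 2): B3/C5 m2 untreated
  -> R4 @ bar 3 tick 0 v(0, 2): C4/B4 M7 untreated
  -> R3 @ bar 4 tick 0 v(1, 2): G5 above E5
  -> R4 @ bar 4 tick 0 v(0, 1): D4/G5 P4 untreated
  -> R4 @ bar 4 tick 0 v(0, 2): D4/E5 M2 untreated
  -> R7 @ bar 4 tick 0 v(1,): A4->G5 leap 10st
  -> R3 @ bar 4 tick 1 v(1, 2): G5 above E5
  -> R3 @ bar 4 tick 2 v(1, 2): G5 above E5
  -> R3 @ bar 4 tick 3 v(1, 2): G5 above E5
  -> R2 @ bar 5 tick 0 v(0, 2): D4/E5 M2 -> E4/B5 P5 similar
  -> R2 @ bar 6 tick 0 v(1, 2): B4/B5 P8 -> D4/A4 P5 similar
  -> R7 @ bar 6 tick 0 v(0,): E4->F3 leap 11st
  -> R7 @ bar 6 tick 0 v(2,): B5->A4 leap 14st
  -> R1 @ bar 7 tick 0 v(1, 2): D4/A4 P5 -> G4/D5 P5 similar
  -> R2 @ bar 7 tick 0 v(0, 1): F3/D4 M6 -> G3/G4 P8 similar
  -> R2 @ bar 7 tick 0 v(0, 2): F3/A4 M3 -> G3/D5 P5 similar

(1, 0, R4, (0, 2))
(2, 0, R4, (0, 2))
(3, 0, R4, (0, 2))
(4, 0, R3, (1, 2))
(4, 0, R4, (0, 1))
(4, 0, R4, (0, 2))
(4, 0, R7, (1,))
(4, 1, R3, (1, 2))
(4, 2, R3, (1, 2))
(4, 3, R3, (1, 2))
(5, 0, R2, (0, 2))
(6, 0, R2, (1, 2))
(6, 0, R7, (0,))
(6, 0, R7, (2,))
(7, 0, R1, (1, 2))
(7, 0, R2, (0, 1))
(7, 0, R2, (0, 2))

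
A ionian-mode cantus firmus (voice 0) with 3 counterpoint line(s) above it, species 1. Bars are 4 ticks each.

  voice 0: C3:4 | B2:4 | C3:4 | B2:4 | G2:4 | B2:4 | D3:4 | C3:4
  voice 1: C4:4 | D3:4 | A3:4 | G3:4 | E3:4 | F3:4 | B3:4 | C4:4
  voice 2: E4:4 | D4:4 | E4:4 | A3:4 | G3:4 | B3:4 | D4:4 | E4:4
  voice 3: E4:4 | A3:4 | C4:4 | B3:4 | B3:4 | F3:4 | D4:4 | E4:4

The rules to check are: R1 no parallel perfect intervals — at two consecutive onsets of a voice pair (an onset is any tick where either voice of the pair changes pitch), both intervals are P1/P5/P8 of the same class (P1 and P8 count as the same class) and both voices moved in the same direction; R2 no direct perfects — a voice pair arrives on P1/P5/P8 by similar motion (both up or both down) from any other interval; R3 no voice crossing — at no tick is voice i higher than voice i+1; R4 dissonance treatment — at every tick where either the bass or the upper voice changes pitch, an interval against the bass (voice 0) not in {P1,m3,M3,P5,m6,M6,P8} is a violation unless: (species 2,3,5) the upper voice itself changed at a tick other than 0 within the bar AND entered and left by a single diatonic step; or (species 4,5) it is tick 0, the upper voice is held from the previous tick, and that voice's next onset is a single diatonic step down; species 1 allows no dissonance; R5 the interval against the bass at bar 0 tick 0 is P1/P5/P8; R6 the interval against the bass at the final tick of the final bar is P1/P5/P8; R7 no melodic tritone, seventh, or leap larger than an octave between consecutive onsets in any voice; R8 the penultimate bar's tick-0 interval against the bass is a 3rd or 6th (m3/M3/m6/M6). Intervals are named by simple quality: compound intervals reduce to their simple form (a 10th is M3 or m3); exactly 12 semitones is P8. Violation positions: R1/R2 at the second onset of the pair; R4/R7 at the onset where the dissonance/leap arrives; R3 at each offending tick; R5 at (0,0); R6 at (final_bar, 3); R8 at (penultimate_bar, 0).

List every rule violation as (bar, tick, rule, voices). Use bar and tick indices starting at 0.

bar 0: v0=C3 v1=C4 v2=E4 v3=E4 downbeat M3
bar 1: v0=B2 v1=D3 v2=D4 v3=A3 downbeat m7
bar 2: v0=C3 v1=A3 v2=E4 v3=C4 downbeat P8
bar 3: v0=B2 v1=G3 v2=A3 v3=B3 downbeat P8
bar 4: v0=G2 v1=E3 v2=G3 v3=B3 downbeat M3
bar 5: v0=B2 v1=F3 v2=B3 v3=F3 downbeat TT
bar 6: v0=D3 v1=B3 v2=D4 v3=D4 downbeat P8
bar 7: v0=C3 v1=C4 v2=E4 v3=E4 downbeat M3
  -> R5 @ bar 0 tick 0 v(0, 2): opens on M3
  -> R5 @ bar 0 tick 0 v(0, 3): opens on M3
  -> R2 @ bar 1 tick 0 v(1, 2): C4/E4 M3 -> D3/D4 P8 similar
  -> R2 @ bar 1 tick 0 v(1, 3): C4/E4 M3 -> D3/A3 P5 similar
  -> R3 @ bar 1 tick 0 v(2, 3): D4 above A3
  -> R4 @ bar 1 tick 0 v(0, 3): B2/A3 m7 untreated
  -> R7 @ bar 1 tick 0 v(1,): C4->D3 leap 10st
  -> R3 @ bar 1 tick 1 v(2, 3): D4 above A3
  -> R3 @ bar 1 tick 2 v(2, 3): D4 above A3
  -> R3 @ bar 1 tick 3 v(2, 3): D4 above A3
  -> R2 @ bar 2 tick 0 v(0, 3): B2/A3 m7 -> C3/C4 P8 similar
  -> R2 @ bar 2 tick 0 v(1, 2): D3/D4 P8 -> A3/E4 P5 similar
  -> R3 @ bar 2 tick 0 v(2, 3): E4 above C4
  -> R3 @ bar 2 tick 1 v(2, 3): E4 above C4
  -> R3 @ bar 2 tick 2 v(2, 3): E4 above C4
  -> R3 @ bar 2 tick 3 v(2, 3): E4 above C4
  -> R1 @ bar 3 tick 0 v(0, 3): C3/C4 P8 -> B2/B3 P8 similar
  -> R4 @ bar 3 tick 0 v(0, 2): B2/A3 m7 untreated
  -> R2 @ bar 4 tick 0 v(0, 2): B2/A3 m7 -> G2/G3 P8 similar
  -> R1 @ bar 5 tick 0 v(0, 2): G2/G3 P8 -> B2/B3 P8 similar
  -> R3 @ bar 5 tick 0 v(2, 3): B3 above F3
  -> R4 @ bar 5 tick 0 v(0, 1): B2/F3 TT untreated
  -> R4 @ bar 5 tick 0 v(0, 3): B2/F3 TT untreated
  -> R7 @ bar 5 tick 0 v(3,): B3->F3 leap 6st
  -> R3 @ bar 5 tick 1 v(2, 3): B3 above F3
  -> R3 @ bar 5 tick 2 v(2, 3): B3 above F3
  -> R3 @ bar 5 tick 3 v(2, 3): B3 above F3
  -> R1 @ bar 6 tick 0 v(0, 2): B2/B3 P8 -> D3/D4 P8 similar
  -> R2 @ bar 6 tick 0 v(0, 3): B2/F3 TT -> D3/D4 P8 similar
  -> R2 @ bar 6 tick 0 v(2, 3): B3/F3 TT -> D4/D4 P1 similar
  -> R7 @ bar 6 tick 0 v(1,): F3->B3 leap 6st
  -> R8 @ bar 6 tick 0 v(0, 2): penult P8 not 3rd/6th
  -> R8 @ bar 6 tick 0 v(0, 3): penult P8 not 3rd/6th
  -> R1 @ bar 7 tick 0 v(2, 3): D4/D4 P1 -> E4/E4 P1 similar
  -> R6 @ bar 7 tick 3 v(0, 2): closes on M3
  -> R6 @ bar 7 tick 3 v(0, 3): closes on M3

(0, 0, R5, (0, 2))
(0, 0, R5, (0, 3))
(1, 0, R2, (1, 2))
(1, 0, R2, (1, 3))
(1, 0, R3, (2, 3))
(1, 0, R4, (0, 3))
(1, 0, R7, (1,))
(1, 1, R3, (2, 3))
(1, 2, R3, (2, 3))
(1, 3, R3, (2, 3))
(2, 0, R2, (0, 3))
(2, 0, R2, (1, 2))
(2, 0, R3, (2, 3))
(2, 1, R3, (2, 3))
(2, 2, R3, (2, 3))
(2, 3, R3, (2, 3))
(3, 0, R1, (0, 3))
(3, 0, R4, (0, 2))
(4, 0, R2, (0, 2))
(5, 0, R1, (0, 2))
(5, 0, R3, (2, 3))
(5, 0, R4, (0, 1))
(5, 0, R4, (0, 3))
(5, 0, R7, (3,))
(5, 1, R3, (2, 3))
(5, 2, R3, (2, 3))
(5, 3, R3, (2, 3))
(6, 0, R1, (0, 2))
(6, 0, R2, (0, 3))
(6, 0, R2, (2, 3))
(6, 0, R7, (1,))
(6, 0, R8, (0, 2))
(6, 0, R8, (0, 3))
(7, 0, R1, (2, 3))
(7, 3, R6, (0, 2))
(7, 3, R6, (0, 3))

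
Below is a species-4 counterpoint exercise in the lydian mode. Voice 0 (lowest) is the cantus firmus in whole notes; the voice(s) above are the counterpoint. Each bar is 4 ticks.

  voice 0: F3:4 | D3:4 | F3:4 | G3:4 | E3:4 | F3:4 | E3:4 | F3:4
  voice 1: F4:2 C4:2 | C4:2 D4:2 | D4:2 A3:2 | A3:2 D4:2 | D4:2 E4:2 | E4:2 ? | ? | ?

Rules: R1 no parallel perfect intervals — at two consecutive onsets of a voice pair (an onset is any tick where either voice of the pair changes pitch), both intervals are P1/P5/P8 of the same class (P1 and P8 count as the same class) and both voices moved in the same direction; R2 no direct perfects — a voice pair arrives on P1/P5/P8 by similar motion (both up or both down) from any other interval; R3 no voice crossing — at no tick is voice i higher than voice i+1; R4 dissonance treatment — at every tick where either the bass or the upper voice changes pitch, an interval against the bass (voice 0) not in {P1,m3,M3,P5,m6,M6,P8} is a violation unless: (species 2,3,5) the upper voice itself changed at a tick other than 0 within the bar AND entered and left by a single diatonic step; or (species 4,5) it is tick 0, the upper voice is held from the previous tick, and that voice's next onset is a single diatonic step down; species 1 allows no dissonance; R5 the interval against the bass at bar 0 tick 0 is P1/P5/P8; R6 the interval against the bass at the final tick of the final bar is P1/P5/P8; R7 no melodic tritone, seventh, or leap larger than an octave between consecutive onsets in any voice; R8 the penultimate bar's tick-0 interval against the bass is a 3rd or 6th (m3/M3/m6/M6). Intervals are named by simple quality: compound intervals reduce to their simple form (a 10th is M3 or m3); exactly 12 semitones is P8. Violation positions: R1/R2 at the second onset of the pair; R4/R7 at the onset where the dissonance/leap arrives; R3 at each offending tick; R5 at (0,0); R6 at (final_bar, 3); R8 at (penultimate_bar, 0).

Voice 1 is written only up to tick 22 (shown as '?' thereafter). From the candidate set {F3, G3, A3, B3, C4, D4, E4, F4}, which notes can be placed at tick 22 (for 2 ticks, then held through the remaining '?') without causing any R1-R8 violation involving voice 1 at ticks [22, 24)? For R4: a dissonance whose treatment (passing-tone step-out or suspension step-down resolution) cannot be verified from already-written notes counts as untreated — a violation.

F3: violates R7
G3: violates R4
A3: legal
B3: violates R4
C4: legal
D4: legal
E4: legal
F4: legal

{A3, C4, D4, E4, F4}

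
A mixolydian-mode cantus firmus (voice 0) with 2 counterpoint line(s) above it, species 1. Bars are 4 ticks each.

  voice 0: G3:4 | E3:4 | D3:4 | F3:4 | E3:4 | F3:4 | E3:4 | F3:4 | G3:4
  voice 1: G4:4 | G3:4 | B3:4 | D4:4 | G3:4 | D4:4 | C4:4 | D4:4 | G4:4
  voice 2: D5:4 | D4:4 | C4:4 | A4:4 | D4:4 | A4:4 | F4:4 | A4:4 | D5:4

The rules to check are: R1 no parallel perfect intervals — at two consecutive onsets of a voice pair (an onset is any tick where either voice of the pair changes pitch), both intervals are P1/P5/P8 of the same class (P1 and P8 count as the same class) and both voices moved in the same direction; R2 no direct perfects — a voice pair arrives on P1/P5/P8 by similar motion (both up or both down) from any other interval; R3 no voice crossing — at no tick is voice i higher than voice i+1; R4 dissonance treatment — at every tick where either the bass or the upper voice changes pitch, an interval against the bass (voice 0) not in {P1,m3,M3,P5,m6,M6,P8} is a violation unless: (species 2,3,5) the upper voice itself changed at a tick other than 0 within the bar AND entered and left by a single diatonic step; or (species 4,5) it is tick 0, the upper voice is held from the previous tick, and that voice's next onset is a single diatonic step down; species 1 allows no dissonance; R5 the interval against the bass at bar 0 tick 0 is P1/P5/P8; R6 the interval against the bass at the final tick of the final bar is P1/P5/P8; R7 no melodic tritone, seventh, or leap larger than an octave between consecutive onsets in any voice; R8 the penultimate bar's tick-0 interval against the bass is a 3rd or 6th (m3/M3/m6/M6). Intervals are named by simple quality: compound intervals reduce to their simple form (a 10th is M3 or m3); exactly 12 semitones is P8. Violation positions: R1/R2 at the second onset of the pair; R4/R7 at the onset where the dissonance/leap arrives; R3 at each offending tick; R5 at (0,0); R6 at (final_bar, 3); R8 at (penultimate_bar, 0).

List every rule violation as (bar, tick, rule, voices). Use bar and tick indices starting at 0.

(1, 0, R1, (1, 2))
(1, 0, R4, (0, 2))
(2, 0, R4, (0, 2))
(3, 0, R2, (1, 2))
(4, 0, R1, (1, 2))
(4, 0, R4, (0, 2))
(5, 0, R1, (1, 2))
(6, 0, R4, (0, 2))
(7, 0, R2, (1, 2))
(8, 0, R1, (1, 2))
(8, 0, R2, (0, 1))
(8, 0, R2, (0, 2))

bar 0: v0=G3 v1=G4 v2=D5 downbeat P5
bar 1: v0=E3 v1=G3 v2=D4 downbeat m7
bar 2: v0=D3 v1=B3 v2=C4 downbeat m7
bar 3: v0=F3 v1=D4 v2=A4 downbeat M3
bar 4: v0=E3 v1=G3 v2=D4 downbeat m7
bar 5: v0=F3 v1=D4 v2=A4 downbeat M3
bar 6: v0=E3 v1=C4 v2=F4 downbeat m2
bar 7: v0=F3 v1=D4 v2=A4 downbeat M3
bar 8: v0=G3 v1=G4 v2=D5 downbeat P5
  -> R1 @ bar 1 tick 0 v(1, 2): G4/D5 P5 -> G3/D4 P5 similar
  -> R4 @ bar 1 tick 0 v(0, 2): E3/D4 m7 untreated
  -> R4 @ bar 2 tick 0 v(0, 2): D3/C4 m7 untreated
  -> R2 @ bar 3 tick 0 v(1, 2): B3/C4 m2 -> D4/A4 P5 similar
  -> R1 @ bar 4 tick 0 v(1, 2): D4/A4 P5 -> G3/D4 P5 similar
  -> R4 @ bar 4 tick 0 v(0, 2): E3/D4 m7 untreated
  -> R1 @ bar 5 tick 0 v(1, 2): G3/D4 P5 -> D4/A4 P5 similar
  -> R4 @ bar 6 tick 0 v(0, 2): E3/F4 m2 untreated
  -> R2 @ bar 7 tick 0 v(1, 2): C4/F4 P4 -> D4/A4 P5 similar
  -> R1 @ bar 8 tick 0 v(1, 2): D4/A4 P5 -> G4/D5 P5 similar
  -> R2 @ bar 8 tick 0 v(0, 1): F3/D4 M6 -> G3/G4 P8 similar
  -> R2 @ bar 8 tick 0 v(0, 2): F3/A4 M3 -> G3/D5 P5 similar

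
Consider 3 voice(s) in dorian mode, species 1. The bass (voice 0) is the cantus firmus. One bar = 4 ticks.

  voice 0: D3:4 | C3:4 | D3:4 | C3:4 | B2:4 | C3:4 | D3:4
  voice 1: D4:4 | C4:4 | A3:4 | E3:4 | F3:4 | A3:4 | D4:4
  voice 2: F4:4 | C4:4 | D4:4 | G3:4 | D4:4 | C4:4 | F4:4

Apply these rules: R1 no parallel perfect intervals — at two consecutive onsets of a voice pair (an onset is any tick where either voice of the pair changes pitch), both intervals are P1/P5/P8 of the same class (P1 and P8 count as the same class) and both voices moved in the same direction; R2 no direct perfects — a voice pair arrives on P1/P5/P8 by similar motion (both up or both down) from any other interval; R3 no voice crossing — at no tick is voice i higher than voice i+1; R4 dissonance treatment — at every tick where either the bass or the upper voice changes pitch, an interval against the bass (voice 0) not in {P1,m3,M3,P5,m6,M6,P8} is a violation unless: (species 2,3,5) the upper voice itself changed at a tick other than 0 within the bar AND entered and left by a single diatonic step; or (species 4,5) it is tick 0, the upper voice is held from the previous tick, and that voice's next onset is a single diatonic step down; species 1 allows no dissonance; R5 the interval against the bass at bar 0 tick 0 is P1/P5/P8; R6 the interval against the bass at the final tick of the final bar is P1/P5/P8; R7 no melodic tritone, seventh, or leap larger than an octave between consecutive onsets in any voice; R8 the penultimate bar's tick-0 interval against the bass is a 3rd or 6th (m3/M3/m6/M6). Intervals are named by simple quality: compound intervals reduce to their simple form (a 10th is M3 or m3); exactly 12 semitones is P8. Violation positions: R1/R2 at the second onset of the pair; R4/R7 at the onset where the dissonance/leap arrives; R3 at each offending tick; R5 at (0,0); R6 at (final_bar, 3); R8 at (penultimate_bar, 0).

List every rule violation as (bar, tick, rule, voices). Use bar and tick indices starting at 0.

bar 0: v0=D3 v1=D4 v2=F4 downbeat m3
bar 1: v0=C3 v1=C4 v2=C4 downbeat P8
bar 2: v0=D3 v1=A3 v2=D4 downbeat P8
bar 3: v0=C3 v1=E3 v2=G3 downbeat P5
bar 4: v0=B2 v1=F3 v2=D4 downbeat m3
bar 5: v0=C3 v1=A3 v2=C4 downbeat P8
bar 6: v0=D3 v1=D4 v2=F4 downbeat m3
  -> R5 @ bar 0 tick 0 v(0, 2): opens on m3
  -> R1 @ bar 1 tick 0 v(0, 1): D3/D4 P8 -> C3/C4 P8 similar
  -> R2 @ bar 1 tick 0 v(0, 2): D3/F4 m3 -> C3/C4 P8 similar
  -> R2 @ bar 1 tick 0 v(1, 2): D4/F4 m3 -> C4/C4 P1 similar
  -> R1 @ bar 2 tick 0 v(0, 2): C3/C4 P8 -> D3/D4 P8 similar
  -> R2 @ bar 3 tick 0 v(0, 2): D3/D4 P8 -> C3/G3 P5 similar
  -> R4 @ bar 4 tick 0 v(0, 1): B2/F3 TT untreated
  -> R8 @ bar 5 tick 0 v(0, 2): penult P8 not 3rd/6th
  -> R2 @ bar 6 tick 0 v(0, 1): C3/A3 M6 -> D3/D4 P8 similar
  -> R6 @ bar 6 tick 3 v(0, 2): closes on m3

(0, 0, R5, (0, 2))
(1, 0, R1, (0, 1))
(1, 0, R2, (0, 2))
(1, 0, R2, (1, 2))
(2, 0, R1, (0, 2))
(3, 0, R2, (0, 2))
(4, 0, R4, (0, 1))
(5, 0, R8, (0, 2))
(6, 0, R2, (0, 1))
(6, 3, R6, (0, 2))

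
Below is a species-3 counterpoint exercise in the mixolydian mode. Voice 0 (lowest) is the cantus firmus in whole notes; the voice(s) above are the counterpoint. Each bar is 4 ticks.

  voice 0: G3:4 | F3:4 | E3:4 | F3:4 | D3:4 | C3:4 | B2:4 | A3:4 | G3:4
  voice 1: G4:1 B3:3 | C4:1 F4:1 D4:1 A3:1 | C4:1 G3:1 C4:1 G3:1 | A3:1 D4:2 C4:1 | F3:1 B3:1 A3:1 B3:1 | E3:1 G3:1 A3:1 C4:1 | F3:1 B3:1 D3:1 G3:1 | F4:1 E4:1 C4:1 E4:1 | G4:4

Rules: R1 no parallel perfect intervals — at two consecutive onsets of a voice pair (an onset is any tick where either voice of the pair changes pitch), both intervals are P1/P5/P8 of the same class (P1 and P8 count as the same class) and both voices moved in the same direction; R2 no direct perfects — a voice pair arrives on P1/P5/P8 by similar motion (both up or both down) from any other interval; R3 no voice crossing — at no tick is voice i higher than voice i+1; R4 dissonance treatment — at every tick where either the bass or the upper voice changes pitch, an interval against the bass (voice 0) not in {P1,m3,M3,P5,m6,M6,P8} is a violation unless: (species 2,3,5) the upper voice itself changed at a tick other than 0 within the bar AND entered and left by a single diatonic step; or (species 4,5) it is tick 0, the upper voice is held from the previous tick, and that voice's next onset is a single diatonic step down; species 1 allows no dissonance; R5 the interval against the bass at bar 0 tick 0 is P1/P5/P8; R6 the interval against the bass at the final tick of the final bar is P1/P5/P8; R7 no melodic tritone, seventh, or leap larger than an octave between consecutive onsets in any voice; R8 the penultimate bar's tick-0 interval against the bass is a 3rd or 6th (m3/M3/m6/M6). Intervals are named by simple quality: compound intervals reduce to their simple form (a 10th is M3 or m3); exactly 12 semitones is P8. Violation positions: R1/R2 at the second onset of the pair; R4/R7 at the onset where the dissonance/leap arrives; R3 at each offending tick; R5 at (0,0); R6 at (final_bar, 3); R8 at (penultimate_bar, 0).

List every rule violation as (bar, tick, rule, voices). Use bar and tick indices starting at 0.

bar 0: v0=G3 v1=G4 downbeat P8
bar 1: v0=F3 v1=C4 downbeat P5
bar 2: v0=E3 v1=C4 downbeat m6
bar 3: v0=F3 v1=A3 downbeat M3
bar 4: v0=D3 v1=F3 downbeat m3
bar 5: v0=C3 v1=E3 downbeat M3
bar 6: v0=B2 v1=F3 downbeat TT
bar 7: v0=A3 v1=F4 downbeat m6
bar 8: v0=G3 v1=G4 downbeat P8
  -> R7 @ bar 4 tick 1 v(1,): F3->B3 leap 6st
  -> R4 @ bar 6 tick 0 v(0, 1): B2/F3 TT untreated
  -> R7 @ bar 6 tick 1 v(1,): F3->B3 leap 6st
  -> R7 @ bar 7 tick 0 v(0,): B2->A3 leap 10st
  -> R7 @ bar 7 tick 0 v(1,): G3->F4 leap 10st

(4, 1, R7, (1,))
(6, 0, R4, (0, 1))
(6, 1, R7, (1,))
(7, 0, R7, (0,))
(7, 0, R7, (1,))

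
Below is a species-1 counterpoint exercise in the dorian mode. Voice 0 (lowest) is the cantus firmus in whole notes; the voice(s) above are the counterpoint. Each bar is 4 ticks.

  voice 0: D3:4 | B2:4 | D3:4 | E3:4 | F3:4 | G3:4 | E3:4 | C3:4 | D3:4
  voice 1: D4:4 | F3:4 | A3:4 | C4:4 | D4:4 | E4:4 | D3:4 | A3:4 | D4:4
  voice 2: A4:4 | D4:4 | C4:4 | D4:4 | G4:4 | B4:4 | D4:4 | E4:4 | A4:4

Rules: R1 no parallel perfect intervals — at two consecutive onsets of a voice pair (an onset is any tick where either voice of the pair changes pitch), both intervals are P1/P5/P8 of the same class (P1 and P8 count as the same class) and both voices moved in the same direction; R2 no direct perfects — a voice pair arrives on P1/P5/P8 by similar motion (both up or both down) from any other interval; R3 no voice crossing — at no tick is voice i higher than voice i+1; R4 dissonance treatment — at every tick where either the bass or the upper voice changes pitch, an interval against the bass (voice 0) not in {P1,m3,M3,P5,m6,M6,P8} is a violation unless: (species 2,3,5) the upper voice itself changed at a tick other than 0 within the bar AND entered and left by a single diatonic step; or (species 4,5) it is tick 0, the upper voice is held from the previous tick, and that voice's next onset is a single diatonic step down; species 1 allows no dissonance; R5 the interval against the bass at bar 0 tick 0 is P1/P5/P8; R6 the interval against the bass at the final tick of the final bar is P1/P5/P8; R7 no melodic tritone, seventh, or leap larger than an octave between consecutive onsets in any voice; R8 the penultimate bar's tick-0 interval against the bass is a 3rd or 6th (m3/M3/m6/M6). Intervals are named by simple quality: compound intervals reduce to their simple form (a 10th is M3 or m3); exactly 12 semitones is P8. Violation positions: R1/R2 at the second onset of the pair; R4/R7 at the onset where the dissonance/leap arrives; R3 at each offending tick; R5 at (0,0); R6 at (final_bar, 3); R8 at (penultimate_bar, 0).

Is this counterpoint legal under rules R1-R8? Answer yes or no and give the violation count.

No (18 violations)

bar 0: v0=D3 v1=D4 v2=A4 (P5)
bar 1: v0=B2 v1=F3 v2=D4 (m3)
bar 2: v0=D3 v1=A3 v2=C4 (m7)
bar 3: v0=E3 v1=C4 v2=D4 (m7)
bar 4: v0=F3 v1=D4 v2=G4 (M2)
bar 5: v0=G3 v1=E4 v2=B4 (M3)
bar 6: v0=E3 v1=D3 v2=D4 (m7)
bar 7: v0=C3 v1=A3 v2=E4 (M3)
bar 8: v0=D3 v1=D4 v2=A4 (P5)
  R4 @ bar1.0: B2/F3 TT untreated
  R2 @ bar2.0: B2/F3 TT -> D3/A3 P5 similar
  R4 @ bar2.0: D3/C4 m7 untreated
  R4 @ bar3.0: E3/D4 m7 untreated
  R4 @ bar4.0: F3/G4 M2 untreated
  R2 @ bar5.0: D4/G4 P4 -> E4/B4 P5 similar
  R2 @ bar6.0: E4/B4 P5 -> D3/D4 P8 similar
  R3 @ bar6.0: E3 above D3
  R4 @ bar6.0: E3/D3 M2 untreated
  R4 @ bar6.0: E3/D4 m7 untreated
  R7 @ bar6.0: E4->D3 leap 14st
  R3 @ bar6.1: E3 above D3
  R3 @ bar6.2: E3 above D3
  R3 @ bar6.3: E3 above D3
  R2 @ bar7.0: D3/D4 P8 -> A3/E4 P5 similar
  R1 @ bar8.0: A3/E4 P5 -> D4/A4 P5 similar
  R2 @ bar8.0: C3/A3 M6 -> D3/D4 P8 similar
  R2 @ bar8.0: C3/E4 M3 -> D3/A4 P5 similar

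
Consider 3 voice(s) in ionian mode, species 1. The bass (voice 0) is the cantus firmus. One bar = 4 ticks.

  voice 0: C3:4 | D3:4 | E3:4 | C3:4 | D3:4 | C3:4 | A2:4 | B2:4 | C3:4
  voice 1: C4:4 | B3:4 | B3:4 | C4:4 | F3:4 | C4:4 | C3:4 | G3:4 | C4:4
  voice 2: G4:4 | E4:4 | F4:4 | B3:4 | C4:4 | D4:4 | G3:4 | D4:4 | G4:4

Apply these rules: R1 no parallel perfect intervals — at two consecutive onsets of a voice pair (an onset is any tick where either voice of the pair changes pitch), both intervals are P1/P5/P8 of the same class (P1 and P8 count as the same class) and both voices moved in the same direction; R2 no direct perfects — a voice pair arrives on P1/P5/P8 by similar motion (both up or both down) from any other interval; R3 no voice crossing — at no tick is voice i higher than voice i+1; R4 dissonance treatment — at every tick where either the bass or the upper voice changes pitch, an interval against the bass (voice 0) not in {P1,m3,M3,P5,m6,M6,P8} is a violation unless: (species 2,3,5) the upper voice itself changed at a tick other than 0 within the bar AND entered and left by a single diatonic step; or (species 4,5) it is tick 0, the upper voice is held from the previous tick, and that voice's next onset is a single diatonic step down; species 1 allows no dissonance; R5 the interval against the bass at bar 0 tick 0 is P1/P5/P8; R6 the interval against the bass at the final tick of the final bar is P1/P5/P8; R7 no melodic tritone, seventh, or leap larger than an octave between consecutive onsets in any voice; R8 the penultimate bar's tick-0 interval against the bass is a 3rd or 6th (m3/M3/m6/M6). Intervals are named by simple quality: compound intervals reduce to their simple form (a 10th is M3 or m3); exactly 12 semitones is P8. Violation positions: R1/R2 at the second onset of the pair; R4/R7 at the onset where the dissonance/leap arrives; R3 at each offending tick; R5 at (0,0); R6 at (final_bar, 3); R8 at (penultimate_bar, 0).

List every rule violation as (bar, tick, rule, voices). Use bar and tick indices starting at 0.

(1, 0, R4, (0, 2))
(2, 0, R4, (0, 2))
(3, 0, R3, (1, 2))
(3, 0, R4, (0, 2))
(3, 0, R7, (2,))
(3, 1, R3, (1, 2))
(3, 2, R3, (1, 2))
(3, 3, R3, (1, 2))
(4, 0, R4, (0, 2))
(5, 0, R4, (0, 2))
(6, 0, R2, (1, 2))
(6, 0, R4, (0, 2))
(7, 0, R1, (1, 2))
(8, 0, R1, (1, 2))
(8, 0, R2, (0, 1))
(8, 0, R2, (0, 2))

bar 0: v0=C3 v1=C4 v2=G4 downbeat P5
bar 1: v0=D3 v1=B3 v2=E4 downbeat M2
bar 2: v0=E3 v1=B3 v2=F4 downbeat m2
bar 3: v0=C3 v1=C4 v2=B3 downbeat M7
bar 4: v0=D3 v1=F3 v2=C4 downbeat m7
bar 5: v0=C3 v1=C4 v2=D4 downbeat M2
bar 6: v0=A2 v1=C3 v2=G3 downbeat m7
bar 7: v0=B2 v1=G3 v2=D4 downbeat m3
bar 8: v0=C3 v1=C4 v2=G4 downbeat P5
  -> R4 @ bar 1 tick 0 v(0, 2): D3/E4 M2 untreated
  -> R4 @ bar 2 tick 0 v(0, 2): E3/F4 m2 untreated
  -> R3 @ bar 3 tick 0 v(1, 2): C4 above B3
  -> R4 @ bar 3 tick 0 v(0, 2): C3/B3 M7 untreated
  -> R7 @ bar 3 tick 0 v(2,): F4->B3 leap 6st
  -> R3 @ bar 3 tick 1 v(1, 2): C4 above B3
  -> R3 @ bar 3 tick 2 v(1, 2): C4 above B3
  -> R3 @ bar 3 tick 3 v(1, 2): C4 above B3
  -> R4 @ bar 4 tick 0 v(0, 2): D3/C4 m7 untreated
  -> R4 @ bar 5 tick 0 v(0, 2): C3/D4 M2 untreated
  -> R2 @ bar 6 tick 0 v(1, 2): C4/D4 M2 -> C3/G3 P5 similar
  -> R4 @ bar 6 tick 0 v(0, 2): A2/G3 m7 untreated
  -> R1 @ bar 7 tick 0 v(1, 2): C3/G3 P5 -> G3/D4 P5 similar
  -> R1 @ bar 8 tick 0 v(1, 2): G3/D4 P5 -> C4/G4 P5 similar
  -> R2 @ bar 8 tick 0 v(0, 1): B2/G3 m6 -> C3/C4 P8 similar
  -> R2 @ bar 8 tick 0 v(0, 2): B2/D4 m3 -> C3/G4 P5 similar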